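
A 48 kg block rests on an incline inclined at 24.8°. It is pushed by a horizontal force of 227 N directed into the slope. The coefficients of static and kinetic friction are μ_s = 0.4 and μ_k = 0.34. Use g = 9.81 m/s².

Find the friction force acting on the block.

Resolve perpendicular to the incline: N = m g cos θ + P sin θ = 48×9.81×cos 24.8° + 227×sin 24.8° = 522.7 N.
Parallel to the incline: P cos θ − m g sin θ = 206.1 − 197.5 = 8.554 N; the friction needed to balance this is 8.554 N acting down the slope.
The limit of static friction is μ_s N = 209.1 N.
|f_req| = 8.554 ≤ 209.1 N → the block is in equilibrium; friction equals the required value.

f ≈ 8.55 N (down the incline)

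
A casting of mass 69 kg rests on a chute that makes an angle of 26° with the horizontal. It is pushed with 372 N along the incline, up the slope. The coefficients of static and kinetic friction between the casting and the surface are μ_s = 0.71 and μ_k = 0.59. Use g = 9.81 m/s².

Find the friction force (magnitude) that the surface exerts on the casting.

Normal force: N = m g cos θ = 69 × 9.81 × cos 26° = 608.4 N.
For equilibrium along the incline the friction force must supply f = m g sin θ − P = 296.7 − 372 = -75.27 N (positive meaning up-slope).
Static friction can supply at most μ_s N = 432 N.
Since |-75.27| ≤ 432 N, static friction is sufficient; f equals the required value, not μ_s N.

f ≈ 75.3 N (down the incline)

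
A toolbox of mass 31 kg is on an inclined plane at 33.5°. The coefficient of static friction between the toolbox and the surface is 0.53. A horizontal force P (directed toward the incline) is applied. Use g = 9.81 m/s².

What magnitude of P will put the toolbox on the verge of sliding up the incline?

At impending motion up the slope, friction acts down-slope at its limit: f = μ_s N.
Perpendicular to the incline: N = m g cos θ + P sin θ.
Along the incline: P cos θ = m g sin θ + μ_s N = m g sin θ + μ_s (m g cos θ + P sin θ).
Solving, P (cos θ − μ_s sin θ) = m g (sin θ + μ_s cos θ), so P = 31×9.81×(sin 33.5° + 0.53 cos 33.5°)/(cos 33.5° − 0.53 sin 33.5°) = 304×0.9939/0.5414 = 558 N.

P ≈ 558 N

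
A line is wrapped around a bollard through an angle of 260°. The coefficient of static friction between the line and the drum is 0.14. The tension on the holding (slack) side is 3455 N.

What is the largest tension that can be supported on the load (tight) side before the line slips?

T_max ≈ 6520 N

At impending slip the capstan equation gives T₂/T₁ = e^{μβ} with β in radians.
β = 260° × π/180 = 4.538 rad.
e^{μβ} = e^{0.14×4.538} = 1.888.
T₂ = T₁ · e^{μβ} = 3455 × 1.888 = 6520 N.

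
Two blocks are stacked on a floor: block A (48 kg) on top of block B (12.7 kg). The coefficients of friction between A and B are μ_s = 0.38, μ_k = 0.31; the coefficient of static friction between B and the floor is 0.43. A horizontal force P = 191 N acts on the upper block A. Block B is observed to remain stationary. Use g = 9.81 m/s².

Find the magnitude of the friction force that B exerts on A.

Between the blocks, N₁ = m_A g = 470.9 N.
Maximum static friction on A from B: μ_s N₁ = 0.38×470.9 = 178.9 N.
Since P = 191 N > 178.9 N, A slides on B; the A–B friction is kinetic: f₁ = μ_k N₁ = 0.31×470.9 = 146 N.
B experiences an equal 146 N forward from A (third law). B is in equilibrium, so the floor supplies f₂ = 146 N of static friction (limit μ_s(m_A+m_B)g = 256.1 N, not exceeded).

f ≈ 146 N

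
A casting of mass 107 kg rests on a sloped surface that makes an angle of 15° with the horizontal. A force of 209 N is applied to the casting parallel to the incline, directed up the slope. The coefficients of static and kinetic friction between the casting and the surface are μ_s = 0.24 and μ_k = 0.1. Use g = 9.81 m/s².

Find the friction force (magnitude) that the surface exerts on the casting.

Normal force: N = m g cos θ = 107 × 9.81 × cos 15° = 1014 N.
Parallel to the incline, ΣF = 0 gives f = m g sin θ − P = 271.7 − 209 = 62.67 N (up-slope positive).
The static-friction ceiling is μ_s N = 0.24 × 1014 = 243.3 N.
Since |62.67| ≤ 243.3 N, static friction is sufficient; f equals the required value, not μ_s N.

f ≈ 62.7 N (up the incline)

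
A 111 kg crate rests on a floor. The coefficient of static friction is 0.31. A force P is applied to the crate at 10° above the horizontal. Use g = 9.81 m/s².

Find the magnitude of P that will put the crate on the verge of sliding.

N = m g − P sin α (the pull lifts the crate).
At impending slip, P cos α = μ_s N = μ_s (m g − P sin α).
Solving: P (cos α + μ_s sin α) = μ_s m g → P = 0.31×1090/(cos 10° + 0.31 sin 10°) = 338/1.039 = 325 N.

P ≈ 325 N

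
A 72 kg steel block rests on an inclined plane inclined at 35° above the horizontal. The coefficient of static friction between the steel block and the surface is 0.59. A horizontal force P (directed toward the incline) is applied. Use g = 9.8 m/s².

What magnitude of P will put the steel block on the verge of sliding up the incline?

At impending motion up the slope, friction acts down-slope at its limit: f = μ_s N.
Perpendicular to the incline: N = m g cos θ + P sin θ.
Along the incline: P cos θ = m g sin θ + μ_s N = m g sin θ + μ_s (m g cos θ + P sin θ).
Solving, P (cos θ − μ_s sin θ) = m g (sin θ + μ_s cos θ), so P = 72×9.8×(sin 35° + 0.59 cos 35°)/(cos 35° − 0.59 sin 35°) = 706×1.057/0.4807 = 1550 N.

P ≈ 1550 N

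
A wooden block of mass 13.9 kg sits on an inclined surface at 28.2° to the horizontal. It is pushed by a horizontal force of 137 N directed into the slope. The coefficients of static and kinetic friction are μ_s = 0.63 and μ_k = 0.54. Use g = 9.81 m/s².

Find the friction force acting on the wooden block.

Resolve perpendicular to the incline: N = m g cos θ + P sin θ = 13.9×9.81×cos 28.2° + 137×sin 28.2° = 184.9 N.
Along the incline, the net driving force (taking up-slope positive) is P cos θ − m g sin θ = 120.7 − 64.44 = 56.3 N, so equilibrium requires friction f = -56.3 N (down-slope).
Maximum static friction: μ_s N = 0.63 × 184.9 = 116.5 N.
Since 56.3 N is within the 116.5 N limit, the wooden block stays put and friction is exactly 56.3 N.

f ≈ 56.3 N (down the incline)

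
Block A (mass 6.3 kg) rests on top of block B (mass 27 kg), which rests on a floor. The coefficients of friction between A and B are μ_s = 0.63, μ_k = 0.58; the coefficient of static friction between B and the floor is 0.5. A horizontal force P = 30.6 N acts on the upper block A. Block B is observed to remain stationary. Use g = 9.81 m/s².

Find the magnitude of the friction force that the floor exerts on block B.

f ≈ 30.6 N

Normal force at the A–B interface: N₁ = m_A g = 61.8 N.
Maximum static friction on A from B: μ_s N₁ = 0.63×61.8 = 38.94 N.
P = 30.6 N is within that limit, so A and B move together (both at rest); the A–B friction is simply f₁ = P = 30.6 N.
B experiences an equal 30.6 N forward from A (third law). B is in equilibrium, so the floor supplies f₂ = 30.6 N of static friction (limit μ_s(m_A+m_B)g = 163.3 N, not exceeded).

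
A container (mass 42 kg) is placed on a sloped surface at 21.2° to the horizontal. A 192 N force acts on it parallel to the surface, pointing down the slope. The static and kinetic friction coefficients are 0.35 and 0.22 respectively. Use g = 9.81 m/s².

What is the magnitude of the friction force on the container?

The normal reaction is N = m g cos θ = 384.1 N.
For equilibrium along the incline the friction force must supply f = m g sin θ + P = 149 + 192 = 341 N (positive meaning up-slope).
Static friction can supply at most μ_s N = 134.4 N.
|341| exceeds 134.4 N, so the container slips down-slope; friction is kinetic, f = μ_k N = 0.22×384.1 = 84.5 N.

f ≈ 84.5 N (up the incline)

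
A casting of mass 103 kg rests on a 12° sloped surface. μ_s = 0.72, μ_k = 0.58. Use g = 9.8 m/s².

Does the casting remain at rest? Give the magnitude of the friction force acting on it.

f ≈ 210 N

N = m g cos θ = 987 N.
Down-slope weight component: m g sin θ = 210 N.
μ_s N = 711 N.
210 ≤ 711 N, so it stays put; friction = 210 N.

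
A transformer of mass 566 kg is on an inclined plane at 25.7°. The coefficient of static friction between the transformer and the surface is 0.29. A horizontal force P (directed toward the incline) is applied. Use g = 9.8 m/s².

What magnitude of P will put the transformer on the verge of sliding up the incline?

P ≈ 4970 N

At impending motion up the slope, friction acts down-slope at its limit: f = μ_s N.
Perpendicular to the incline: N = m g cos θ + P sin θ.
Along the incline: P cos θ = m g sin θ + μ_s N = m g sin θ + μ_s (m g cos θ + P sin θ).
Solving, P (cos θ − μ_s sin θ) = m g (sin θ + μ_s cos θ), so P = 566×9.8×(sin 25.7° + 0.29 cos 25.7°)/(cos 25.7° − 0.29 sin 25.7°) = 5550×0.695/0.7753 = 4970 N.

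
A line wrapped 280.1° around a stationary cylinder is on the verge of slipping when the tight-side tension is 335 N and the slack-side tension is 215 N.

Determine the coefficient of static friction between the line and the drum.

μ ≈ 0.0907

T₂/T₁ = e^{μβ} → μ = ln(T₂/T₁)/β.
β = 280.1° = 4.889 rad.
μ = ln(335/215)/4.889 = ln(1.558)/4.889 = 0.0907.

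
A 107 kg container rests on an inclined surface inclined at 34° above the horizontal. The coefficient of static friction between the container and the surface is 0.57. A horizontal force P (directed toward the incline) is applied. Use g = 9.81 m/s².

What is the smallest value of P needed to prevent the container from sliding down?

P_min ≈ 79.2 N

The container tends to slide down (tan θ > μ_s), so at the point of impending slip friction acts up-slope at its limit: f = μ_s N.
Perpendicular to the incline: N = m g cos θ + P sin θ.
Along the incline: P cos θ + μ_s N = m g sin θ, i.e. P cos θ + μ_s (m g cos θ + P sin θ) = m g sin θ.
Solving, P (cos θ + μ_s sin θ) = m g (sin θ − μ_s cos θ), so P = 1050×0.08664/1.148 = 79.2 N.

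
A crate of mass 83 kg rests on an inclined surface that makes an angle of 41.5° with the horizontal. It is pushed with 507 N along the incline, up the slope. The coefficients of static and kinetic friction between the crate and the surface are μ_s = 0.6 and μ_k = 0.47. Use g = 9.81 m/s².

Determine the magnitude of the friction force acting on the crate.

Perpendicular to the surface, N = m g cos θ = 83·9.81·cos 41.5° = 609.8 N.
Parallel to the incline, ΣF = 0 gives f = m g sin θ − P = 539.5 − 507 = 32.53 N (up-slope positive).
Maximum static friction available: μ_s N = 0.6 × 609.8 = 365.9 N.
Since |32.53| ≤ 365.9 N, static friction is sufficient; f equals the required value, not μ_s N.

f ≈ 32.5 N (up the incline)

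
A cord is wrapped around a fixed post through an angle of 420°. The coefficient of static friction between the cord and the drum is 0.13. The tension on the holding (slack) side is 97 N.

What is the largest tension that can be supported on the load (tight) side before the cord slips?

T_max ≈ 252 N

At impending slip the capstan equation gives T₂/T₁ = e^{μβ} with β in radians.
β = 420° × π/180 = 7.33 rad.
e^{μβ} = e^{0.13×7.33} = 2.593.
T₂ = T₁ · e^{μβ} = 97 × 2.593 = 252 N.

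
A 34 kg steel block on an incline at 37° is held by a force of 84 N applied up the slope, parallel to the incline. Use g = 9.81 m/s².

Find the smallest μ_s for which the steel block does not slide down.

μ_s,min ≈ 0.438

N = m g cos θ = 266.4 N.
Friction must make up the shortfall along the incline: f = m g sin θ − P = 200.7 − 84 = 116.7 N.
At the threshold f = μ_s N, so μ_s,min = 116.7/266.4 = 0.438.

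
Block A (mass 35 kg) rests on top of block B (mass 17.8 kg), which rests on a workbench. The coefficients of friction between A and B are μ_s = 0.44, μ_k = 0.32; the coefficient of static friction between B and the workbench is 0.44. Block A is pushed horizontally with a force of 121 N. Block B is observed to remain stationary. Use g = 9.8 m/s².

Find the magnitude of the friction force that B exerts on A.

f ≈ 121 N

Normal force at the A–B interface: N₁ = m_A g = 343 N.
So the A–B interface can sustain at most μ_s N₁ = 150.9 N of static friction.
Since P = 121 N ≤ 150.9 N, A does not slip on B; friction on A equals P = 121 N.
B experiences an equal 121 N forward from A (third law). B is in equilibrium, so the floor supplies f₂ = 121 N of static friction (limit μ_s(m_A+m_B)g = 227.7 N, not exceeded).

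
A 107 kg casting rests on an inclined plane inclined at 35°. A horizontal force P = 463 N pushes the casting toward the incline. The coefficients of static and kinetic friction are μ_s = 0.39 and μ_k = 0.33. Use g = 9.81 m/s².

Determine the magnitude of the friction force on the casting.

Resolve perpendicular to the incline: N = m g cos θ + P sin θ = 107×9.81×cos 35° + 463×sin 35° = 1125 N.
Along the incline, the net driving force (taking up-slope positive) is P cos θ − m g sin θ = 379.3 − 602.1 = -222.8 N, so equilibrium requires friction f = 222.8 N (up-slope).
Maximum static friction: μ_s N = 0.39 × 1125 = 438.9 N.
|f_req| = 222.8 ≤ 438.9 N → the casting is in equilibrium; friction equals the required value.

f ≈ 223 N (up the incline)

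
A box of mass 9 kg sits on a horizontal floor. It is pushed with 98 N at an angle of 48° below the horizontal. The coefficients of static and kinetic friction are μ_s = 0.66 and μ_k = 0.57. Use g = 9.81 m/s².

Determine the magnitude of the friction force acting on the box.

The vertical component of P adds to the normal force: N = m g + P sin α = 88.29 + 72.83 = 161.1 N.
Horizontally, friction must balance P cos α = 65.57 N.
The static-friction limit is μ_s N = 106.3 N.
Since 65.57 N does not exceed the limit, the box stays at rest and f = 65.6 N.

f ≈ 65.6 N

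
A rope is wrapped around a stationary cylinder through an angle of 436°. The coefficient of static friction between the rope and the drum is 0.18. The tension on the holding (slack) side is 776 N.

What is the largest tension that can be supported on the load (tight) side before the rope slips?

T_max ≈ 3050 N

At impending slip the capstan equation gives T₂/T₁ = e^{μβ} with β in radians.
β = 436° × π/180 = 7.61 rad.
e^{μβ} = e^{0.18×7.61} = 3.934.
T₂ = T₁ · e^{μβ} = 776 × 3.934 = 3050 N.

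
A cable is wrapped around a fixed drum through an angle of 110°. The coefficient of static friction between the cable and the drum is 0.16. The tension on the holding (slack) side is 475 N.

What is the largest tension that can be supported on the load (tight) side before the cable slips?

At impending slip the capstan equation gives T₂/T₁ = e^{μβ} with β in radians.
β = 110° × π/180 = 1.92 rad.
e^{μβ} = e^{0.16×1.92} = 1.36.
T₂ = T₁ · e^{μβ} = 475 × 1.36 = 646 N.

T_max ≈ 646 N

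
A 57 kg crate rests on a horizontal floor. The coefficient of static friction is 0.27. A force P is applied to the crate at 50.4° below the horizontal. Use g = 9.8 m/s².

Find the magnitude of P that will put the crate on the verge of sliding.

N = m g + P sin α (the push presses the crate into the horizontal floor).
At impending slip, P cos α = μ_s N = μ_s (m g + P sin α).
Solving: P (cos α − μ_s sin α) = μ_s m g → P = 0.27×559/(cos 50.4° − 0.27 sin 50.4°) = 151/0.4294 = 351 N.

P ≈ 351 N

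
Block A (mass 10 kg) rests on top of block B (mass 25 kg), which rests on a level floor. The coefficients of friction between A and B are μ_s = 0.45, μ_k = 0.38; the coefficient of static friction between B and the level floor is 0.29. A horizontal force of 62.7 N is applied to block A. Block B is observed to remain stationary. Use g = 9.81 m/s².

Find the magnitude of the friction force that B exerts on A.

f ≈ 37.3 N

Between the blocks, N₁ = m_A g = 98.1 N.
Maximum static friction on A from B: μ_s N₁ = 0.45×98.1 = 44.15 N.
P = 62.7 N exceeds that limit, so A slips over B and the interface friction becomes kinetic: f₁ = μ_k N₁ = 0.38×98.1 = 37.3 N.
By Newton's third law B feels 37.3 N forward from A. With B stationary, the floor's static friction on B balances it: f₂ = 37.3 N (well within μ_s(m_A+m_B)g = 99.57 N).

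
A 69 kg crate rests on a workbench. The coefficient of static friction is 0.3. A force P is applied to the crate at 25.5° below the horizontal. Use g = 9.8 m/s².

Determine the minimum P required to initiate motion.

N = m g + P sin α (the push presses the crate into the workbench).
At impending slip, P cos α = μ_s N = μ_s (m g + P sin α).
Solving: P (cos α − μ_s sin α) = μ_s m g → P = 0.3×676/(cos 25.5° − 0.3 sin 25.5°) = 203/0.7734 = 262 N.

P ≈ 262 N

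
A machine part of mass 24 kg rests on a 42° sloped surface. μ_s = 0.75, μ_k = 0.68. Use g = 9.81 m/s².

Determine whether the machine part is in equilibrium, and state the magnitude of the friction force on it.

N = m g cos θ = 175 N.
Down-slope weight component: m g sin θ = 158 N.
μ_s N = 131 N.
158 > 131 N, so it slides; kinetic friction f = μ_k N = 0.68×175 = 119 N.

f ≈ 119 N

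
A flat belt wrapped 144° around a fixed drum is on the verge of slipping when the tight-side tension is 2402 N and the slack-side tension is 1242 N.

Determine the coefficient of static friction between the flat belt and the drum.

μ ≈ 0.262

T₂/T₁ = e^{μβ} → μ = ln(T₂/T₁)/β.
β = 144° = 2.513 rad.
μ = ln(2402/1242)/2.513 = ln(1.934)/2.513 = 0.262.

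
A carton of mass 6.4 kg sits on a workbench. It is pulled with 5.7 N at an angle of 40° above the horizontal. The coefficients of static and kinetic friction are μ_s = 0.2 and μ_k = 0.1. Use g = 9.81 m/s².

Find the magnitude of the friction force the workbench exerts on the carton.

f ≈ 4.37 N

N = m g − P sin α = 62.78 − 5.7×sin 40° = 59.12 N.
For equilibrium, f = P cos α = 5.7×cos 40° = 4.366 N.
μ_s N = 0.2 × 59.12 = 11.82 N.
4.366 ≤ 11.82 N → static; friction equals the required 4.37 N.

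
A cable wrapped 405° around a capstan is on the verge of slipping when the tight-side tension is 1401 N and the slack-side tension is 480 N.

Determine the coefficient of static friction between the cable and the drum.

μ ≈ 0.152

T₂/T₁ = e^{μβ} → μ = ln(T₂/T₁)/β.
β = 405° = 7.069 rad.
μ = ln(1401/480)/7.069 = ln(2.919)/7.069 = 0.152.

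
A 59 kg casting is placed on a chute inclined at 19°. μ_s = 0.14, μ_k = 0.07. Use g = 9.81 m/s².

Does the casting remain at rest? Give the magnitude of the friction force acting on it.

f ≈ 38.3 N

N = m g cos θ = 547 N.
Down-slope weight component: m g sin θ = 188 N.
μ_s N = 76.6 N.
188 > 76.6 N, so it slides; kinetic friction f = μ_k N = 0.07×547 = 38.3 N.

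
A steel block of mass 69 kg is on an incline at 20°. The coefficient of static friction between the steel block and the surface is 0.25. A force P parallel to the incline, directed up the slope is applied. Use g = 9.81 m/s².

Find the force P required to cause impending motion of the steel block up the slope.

P ≈ 391 N

At impending motion up the slope, friction acts down-slope at its limit: f = μ_s N.
P is parallel to the surface, so N = m g cos θ = 636 N.
Along the incline: P = m g sin θ + μ_s N = 232 + 0.25×636 = 391 N.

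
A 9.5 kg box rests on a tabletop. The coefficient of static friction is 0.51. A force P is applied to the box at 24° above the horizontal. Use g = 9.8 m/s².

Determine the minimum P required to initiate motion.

P ≈ 42.4 N

N = m g − P sin α (the pull lifts the box).
At impending slip, P cos α = μ_s N = μ_s (m g − P sin α).
Solving: P (cos α + μ_s sin α) = μ_s m g → P = 0.51×93.1/(cos 24° + 0.51 sin 24°) = 47.5/1.121 = 42.4 N.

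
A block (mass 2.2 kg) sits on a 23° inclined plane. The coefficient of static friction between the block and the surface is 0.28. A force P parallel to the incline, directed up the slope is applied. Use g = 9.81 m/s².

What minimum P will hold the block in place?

The block tends to slide down (tan θ > μ_s), so at the point of impending slip friction acts up-slope at its limit: f = μ_s N.
P is parallel to the surface, so N = m g cos θ = 19.9 N.
Along the incline: P + μ_s N = m g sin θ, so P = 8.43 − 0.28×19.9 = 2.87 N.

P_min ≈ 2.87 N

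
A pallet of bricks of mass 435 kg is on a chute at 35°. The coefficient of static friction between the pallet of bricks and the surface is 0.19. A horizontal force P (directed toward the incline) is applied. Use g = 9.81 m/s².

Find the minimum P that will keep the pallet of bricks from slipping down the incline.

The pallet of bricks tends to slide down (tan θ > μ_s), so at the point of impending slip friction acts up-slope at its limit: f = μ_s N.
Perpendicular to the incline: N = m g cos θ + P sin θ.
Along the incline: P cos θ + μ_s N = m g sin θ, i.e. P cos θ + μ_s (m g cos θ + P sin θ) = m g sin θ.
Solving, P (cos θ + μ_s sin θ) = m g (sin θ − μ_s cos θ), so P = 4270×0.4179/0.9281 = 1920 N.

P_min ≈ 1920 N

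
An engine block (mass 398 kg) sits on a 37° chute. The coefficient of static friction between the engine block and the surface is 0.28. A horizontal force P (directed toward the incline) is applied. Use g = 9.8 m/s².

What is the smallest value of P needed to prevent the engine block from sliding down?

The engine block tends to slide down (tan θ > μ_s), so at the point of impending slip friction acts up-slope at its limit: f = μ_s N.
Perpendicular to the incline: N = m g cos θ + P sin θ.
Along the incline: P cos θ + μ_s N = m g sin θ, i.e. P cos θ + μ_s (m g cos θ + P sin θ) = m g sin θ.
Solving, P (cos θ + μ_s sin θ) = m g (sin θ − μ_s cos θ), so P = 3900×0.3782/0.9671 = 1530 N.

P_min ≈ 1530 N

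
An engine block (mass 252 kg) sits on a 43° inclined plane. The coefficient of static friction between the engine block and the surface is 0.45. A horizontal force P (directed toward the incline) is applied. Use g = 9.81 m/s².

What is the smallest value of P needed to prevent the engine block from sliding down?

P_min ≈ 840 N

The engine block tends to slide down (tan θ > μ_s), so at the point of impending slip friction acts up-slope at its limit: f = μ_s N.
Perpendicular to the incline: N = m g cos θ + P sin θ.
Along the incline: P cos θ + μ_s N = m g sin θ, i.e. P cos θ + μ_s (m g cos θ + P sin θ) = m g sin θ.
Solving, P (cos θ + μ_s sin θ) = m g (sin θ − μ_s cos θ), so P = 2470×0.3529/1.038 = 840 N.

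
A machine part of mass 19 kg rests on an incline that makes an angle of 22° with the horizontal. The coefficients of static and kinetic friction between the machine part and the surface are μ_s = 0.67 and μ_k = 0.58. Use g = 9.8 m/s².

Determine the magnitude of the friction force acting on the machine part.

f ≈ 69.8 N (up the incline)

The normal reaction is N = m g cos θ = 172.6 N.
For equilibrium along the incline, friction must balance the weight component: f = m g sin θ = 69.75 N up the slope.
Static friction can supply at most μ_s N = 115.7 N.
Since |69.75| ≤ 115.7 N, the machine part remains in static equilibrium and friction takes exactly the required value.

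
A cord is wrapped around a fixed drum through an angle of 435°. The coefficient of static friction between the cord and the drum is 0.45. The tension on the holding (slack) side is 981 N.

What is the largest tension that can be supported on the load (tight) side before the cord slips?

At impending slip the capstan equation gives T₂/T₁ = e^{μβ} with β in radians.
β = 435° × π/180 = 7.592 rad.
e^{μβ} = e^{0.45×7.592} = 30.46.
T₂ = T₁ · e^{μβ} = 981 × 30.46 = 29900 N.

T_max ≈ 29900 N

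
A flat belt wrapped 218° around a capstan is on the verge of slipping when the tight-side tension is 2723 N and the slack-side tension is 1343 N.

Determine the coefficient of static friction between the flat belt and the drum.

μ ≈ 0.186

T₂/T₁ = e^{μβ} → μ = ln(T₂/T₁)/β.
β = 218° = 3.805 rad.
μ = ln(2723/1343)/3.805 = ln(2.028)/3.805 = 0.186.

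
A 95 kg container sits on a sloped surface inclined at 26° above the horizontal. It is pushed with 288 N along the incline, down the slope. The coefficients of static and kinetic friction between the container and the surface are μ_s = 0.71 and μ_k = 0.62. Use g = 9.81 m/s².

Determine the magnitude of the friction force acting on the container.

f ≈ 519 N (up the incline)

Normal force: N = m g cos θ = 95 × 9.81 × cos 26° = 837.6 N.
For equilibrium along the incline the friction force must supply f = m g sin θ + P = 408.5 + 288 = 696.5 N (positive meaning up-slope).
Static friction can supply at most μ_s N = 594.7 N.
|696.5| exceeds 594.7 N, so the container slips down-slope; friction is kinetic, f = μ_k N = 0.62×837.6 = 519 N.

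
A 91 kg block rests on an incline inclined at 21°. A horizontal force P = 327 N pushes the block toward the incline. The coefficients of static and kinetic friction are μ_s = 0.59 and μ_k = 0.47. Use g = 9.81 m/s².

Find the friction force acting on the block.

Resolve perpendicular to the incline: N = m g cos θ + P sin θ = 91×9.81×cos 21° + 327×sin 21° = 950.6 N.
Parallel to the incline: P cos θ − m g sin θ = 305.3 − 319.9 = -14.64 N; the friction needed to balance this is 14.64 N acting up the slope.
Maximum static friction: μ_s N = 0.59 × 950.6 = 560.9 N.
|f_req| = 14.64 ≤ 560.9 N → the block is in equilibrium; friction equals the required value.

f ≈ 14.6 N (up the incline)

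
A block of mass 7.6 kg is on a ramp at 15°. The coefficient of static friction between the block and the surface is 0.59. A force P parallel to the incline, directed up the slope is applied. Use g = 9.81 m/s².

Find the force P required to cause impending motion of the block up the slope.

At impending motion up the slope, friction acts down-slope at its limit: f = μ_s N.
P is parallel to the surface, so N = m g cos θ = 72 N.
Along the incline: P = m g sin θ + μ_s N = 19.3 + 0.59×72 = 61.8 N.

P ≈ 61.8 N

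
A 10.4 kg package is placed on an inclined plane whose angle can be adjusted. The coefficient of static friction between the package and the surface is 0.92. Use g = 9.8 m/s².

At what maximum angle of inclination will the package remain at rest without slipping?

θ_max ≈ 42.6°

At the slip threshold, m g sin θ = μ_s · m g cos θ, so tan θ = μ_s.
θ_max = arctan(0.92) = 42.6°.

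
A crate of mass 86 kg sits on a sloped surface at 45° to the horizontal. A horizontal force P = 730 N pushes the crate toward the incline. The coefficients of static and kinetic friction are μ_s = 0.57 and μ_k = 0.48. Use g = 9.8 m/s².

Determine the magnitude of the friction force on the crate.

Resolve perpendicular to the incline: N = m g cos θ + P sin θ = 86×9.8×cos 45° + 730×sin 45° = 1112 N.
Parallel to the incline: P cos θ − m g sin θ = 516.2 − 595.9 = -79.76 N; the friction needed to balance this is 79.76 N acting up the slope.
Maximum static friction: μ_s N = 0.57 × 1112 = 633.9 N.
Since 79.76 N is within the 633.9 N limit, the crate stays put and friction is exactly 79.8 N.

f ≈ 79.8 N (up the incline)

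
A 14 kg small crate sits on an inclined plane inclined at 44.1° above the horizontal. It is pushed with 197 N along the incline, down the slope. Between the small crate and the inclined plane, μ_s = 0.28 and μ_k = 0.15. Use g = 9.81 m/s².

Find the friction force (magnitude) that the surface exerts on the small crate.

f ≈ 14.8 N (up the incline)

Perpendicular to the surface, N = m g cos θ = 14·9.81·cos 44.1° = 98.63 N.
The friction needed for equilibrium is m g sin θ + P = 95.58 + 197 = 292.6 N, measured positive up-slope.
Maximum static friction available: μ_s N = 0.28 × 98.63 = 27.62 N.
Since |292.6| > 27.62 N, static friction cannot hold it; the small crate slides down the incline and kinetic friction applies: f = μ_k N = 0.15 × 98.63 = 14.8 N.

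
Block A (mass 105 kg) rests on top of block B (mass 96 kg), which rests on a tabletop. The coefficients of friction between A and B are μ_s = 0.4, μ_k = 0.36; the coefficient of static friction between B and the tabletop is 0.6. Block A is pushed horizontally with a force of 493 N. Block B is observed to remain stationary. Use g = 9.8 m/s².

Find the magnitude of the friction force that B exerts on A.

f ≈ 370 N

Between the blocks, N₁ = m_A g = 1029 N.
So the A–B interface can sustain at most μ_s N₁ = 411.6 N of static friction.
Since P = 493 N > 411.6 N, A slides on B; the A–B friction is kinetic: f₁ = μ_k N₁ = 0.36×1029 = 370 N.
By Newton's third law B feels 370 N forward from A. With B stationary, the floor's static friction on B balances it: f₂ = 370 N (well within μ_s(m_A+m_B)g = 1182 N).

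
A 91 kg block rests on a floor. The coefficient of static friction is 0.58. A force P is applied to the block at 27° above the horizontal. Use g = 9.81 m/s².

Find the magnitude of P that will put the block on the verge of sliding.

P ≈ 449 N

N = m g − P sin α (the pull lifts the block).
At impending slip, P cos α = μ_s N = μ_s (m g − P sin α).
Solving: P (cos α + μ_s sin α) = μ_s m g → P = 0.58×893/(cos 27° + 0.58 sin 27°) = 518/1.154 = 449 N.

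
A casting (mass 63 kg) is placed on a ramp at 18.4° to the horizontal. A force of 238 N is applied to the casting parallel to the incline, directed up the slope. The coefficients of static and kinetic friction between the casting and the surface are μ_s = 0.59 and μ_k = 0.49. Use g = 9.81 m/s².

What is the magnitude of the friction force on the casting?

f ≈ 42.9 N (down the incline)

The normal reaction is N = m g cos θ = 586.4 N.
Parallel to the incline, ΣF = 0 gives f = m g sin θ − P = 195.1 − 238 = -42.92 N (up-slope positive).
Static friction can supply at most μ_s N = 346 N.
Since |-42.92| ≤ 346 N, no slip — friction simply equals what equilibrium demands.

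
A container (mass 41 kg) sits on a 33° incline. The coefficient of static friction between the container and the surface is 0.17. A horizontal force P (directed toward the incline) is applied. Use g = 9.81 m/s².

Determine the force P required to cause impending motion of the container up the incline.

P ≈ 370 N

At impending motion up the slope, friction acts down-slope at its limit: f = μ_s N.
Perpendicular to the incline: N = m g cos θ + P sin θ.
Along the incline: P cos θ = m g sin θ + μ_s N = m g sin θ + μ_s (m g cos θ + P sin θ).
Solving, P (cos θ − μ_s sin θ) = m g (sin θ + μ_s cos θ), so P = 41×9.81×(sin 33° + 0.17 cos 33°)/(cos 33° − 0.17 sin 33°) = 402×0.6872/0.7461 = 370 N.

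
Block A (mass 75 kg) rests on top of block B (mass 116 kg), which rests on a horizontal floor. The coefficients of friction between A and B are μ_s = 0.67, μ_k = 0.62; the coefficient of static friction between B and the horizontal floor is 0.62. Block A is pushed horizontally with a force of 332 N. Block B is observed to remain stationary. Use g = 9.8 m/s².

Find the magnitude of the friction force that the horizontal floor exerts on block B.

Between the blocks, N₁ = m_A g = 735 N.
So the A–B interface can sustain at most μ_s N₁ = 492.5 N of static friction.
Since P = 332 N ≤ 492.5 N, A does not slip on B; friction on A equals P = 332 N.
By Newton's third law B feels 332 N forward from A. With B stationary, the floor's static friction on B balances it: f₂ = 332 N (well within μ_s(m_A+m_B)g = 1161 N).

f ≈ 332 N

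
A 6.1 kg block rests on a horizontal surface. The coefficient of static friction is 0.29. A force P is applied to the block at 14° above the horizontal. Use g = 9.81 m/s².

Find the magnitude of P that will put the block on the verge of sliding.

P ≈ 16.7 N

N = m g − P sin α (the pull lifts the block).
At impending slip, P cos α = μ_s N = μ_s (m g − P sin α).
Solving: P (cos α + μ_s sin α) = μ_s m g → P = 0.29×59.8/(cos 14° + 0.29 sin 14°) = 17.4/1.04 = 16.7 N.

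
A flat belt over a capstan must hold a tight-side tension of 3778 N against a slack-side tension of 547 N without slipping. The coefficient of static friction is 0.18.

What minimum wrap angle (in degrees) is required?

β_min ≈ 615°

T₂/T₁ = e^{μβ} → β = ln(T₂/T₁)/μ.
β = ln(3778/547)/0.18 = 1.933/0.18 = 10.74 rad.
In degrees: β = 10.74 × 180/π = 615°.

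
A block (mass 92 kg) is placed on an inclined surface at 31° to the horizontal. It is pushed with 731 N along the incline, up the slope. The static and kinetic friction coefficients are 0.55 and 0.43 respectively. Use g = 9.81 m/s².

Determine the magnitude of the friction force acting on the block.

f ≈ 266 N (down the incline)

Perpendicular to the surface, N = m g cos θ = 92·9.81·cos 31° = 773.6 N.
For equilibrium along the incline the friction force must supply f = m g sin θ − P = 464.8 − 731 = -266.2 N (positive meaning up-slope).
The static-friction ceiling is μ_s N = 0.55 × 773.6 = 425.5 N.
Since |-266.2| ≤ 425.5 N, no slip — friction simply equals what equilibrium demands.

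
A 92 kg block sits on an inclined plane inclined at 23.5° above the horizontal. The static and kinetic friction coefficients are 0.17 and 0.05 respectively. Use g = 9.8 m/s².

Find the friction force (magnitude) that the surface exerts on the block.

Perpendicular to the surface, N = m g cos θ = 92·9.8·cos 23.5° = 826.8 N.
For equilibrium along the incline, friction must balance the weight component: f = m g sin θ = 359.5 N up the slope.
The static-friction ceiling is μ_s N = 0.17 × 826.8 = 140.6 N.
|359.5| exceeds 140.6 N, so the block slips down-slope; friction is kinetic, f = μ_k N = 0.05×826.8 = 41.3 N.

f ≈ 41.3 N (up the incline)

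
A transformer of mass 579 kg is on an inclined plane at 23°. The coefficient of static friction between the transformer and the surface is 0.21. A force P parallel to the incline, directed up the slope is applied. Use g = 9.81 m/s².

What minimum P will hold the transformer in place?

P_min ≈ 1120 N

The transformer tends to slide down (tan θ > μ_s), so at the point of impending slip friction acts up-slope at its limit: f = μ_s N.
P is parallel to the surface, so N = m g cos θ = 5230 N.
Along the incline: P + μ_s N = m g sin θ, so P = 2220 − 0.21×5230 = 1120 N.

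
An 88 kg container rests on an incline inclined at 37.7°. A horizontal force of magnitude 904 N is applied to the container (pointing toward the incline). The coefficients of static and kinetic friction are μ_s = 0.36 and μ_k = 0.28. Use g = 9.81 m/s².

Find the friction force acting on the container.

f ≈ 187 N (down the incline)

Resolve perpendicular to the incline: N = m g cos θ + P sin θ = 88×9.81×cos 37.7° + 904×sin 37.7° = 1236 N.
Parallel to the incline: P cos θ − m g sin θ = 715.3 − 527.9 = 187.3 N; the friction needed to balance this is 187.3 N acting down the slope.
The limit of static friction is μ_s N = 444.9 N.
Since 187.3 N is within the 444.9 N limit, the container stays put and friction is exactly 187 N.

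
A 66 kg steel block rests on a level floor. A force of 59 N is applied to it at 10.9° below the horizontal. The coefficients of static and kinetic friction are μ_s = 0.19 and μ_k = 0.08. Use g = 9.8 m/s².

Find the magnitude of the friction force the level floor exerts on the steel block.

Vertical equilibrium gives N = m g + P sin α = 658 N.
The horizontal driving force is P cos α = 57.94 N, so equilibrium needs friction f = 57.94 N.
μ_s N = 0.19 × 658 = 125 N.
Since 57.94 N does not exceed the limit, the steel block stays at rest and f = 57.9 N.

f ≈ 57.9 N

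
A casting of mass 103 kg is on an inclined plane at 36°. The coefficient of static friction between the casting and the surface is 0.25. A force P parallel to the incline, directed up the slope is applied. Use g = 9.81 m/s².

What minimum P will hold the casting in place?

The casting tends to slide down (tan θ > μ_s), so at the point of impending slip friction acts up-slope at its limit: f = μ_s N.
P is parallel to the surface, so N = m g cos θ = 817 N.
Along the incline: P + μ_s N = m g sin θ, so P = 594 − 0.25×817 = 390 N.

P_min ≈ 390 N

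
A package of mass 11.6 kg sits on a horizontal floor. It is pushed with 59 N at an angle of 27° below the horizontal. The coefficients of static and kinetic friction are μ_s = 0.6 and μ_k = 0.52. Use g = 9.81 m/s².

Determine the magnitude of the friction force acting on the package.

The vertical component of P adds to the normal force: N = m g + P sin α = 113.8 + 26.79 = 140.6 N.
The horizontal driving force is P cos α = 52.57 N, so equilibrium needs friction f = 52.57 N.
μ_s N = 0.6 × 140.6 = 84.35 N.
52.57 ≤ 84.35 N → static; friction equals the required 52.6 N.

f ≈ 52.6 N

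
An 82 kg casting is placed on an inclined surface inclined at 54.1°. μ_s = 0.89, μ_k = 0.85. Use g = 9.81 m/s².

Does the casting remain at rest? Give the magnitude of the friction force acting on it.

f ≈ 401 N

N = m g cos θ = 472 N.
Down-slope weight component: m g sin θ = 652 N.
μ_s N = 420 N.
652 > 420 N, so it slides; kinetic friction f = μ_k N = 0.85×472 = 401 N.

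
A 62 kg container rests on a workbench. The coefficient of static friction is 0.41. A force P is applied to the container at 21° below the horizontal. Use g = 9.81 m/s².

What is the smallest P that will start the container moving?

N = m g + P sin α (the push presses the container into the workbench).
At impending slip, P cos α = μ_s N = μ_s (m g + P sin α).
Solving: P (cos α − μ_s sin α) = μ_s m g → P = 0.41×608/(cos 21° − 0.41 sin 21°) = 249/0.7866 = 317 N.

P ≈ 317 N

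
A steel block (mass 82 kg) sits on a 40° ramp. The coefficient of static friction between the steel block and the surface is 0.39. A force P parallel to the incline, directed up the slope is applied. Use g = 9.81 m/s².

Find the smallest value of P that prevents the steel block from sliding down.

The steel block tends to slide down (tan θ > μ_s), so at the point of impending slip friction acts up-slope at its limit: f = μ_s N.
P is parallel to the surface, so N = m g cos θ = 616 N.
Along the incline: P + μ_s N = m g sin θ, so P = 517 − 0.39×616 = 277 N.

P_min ≈ 277 N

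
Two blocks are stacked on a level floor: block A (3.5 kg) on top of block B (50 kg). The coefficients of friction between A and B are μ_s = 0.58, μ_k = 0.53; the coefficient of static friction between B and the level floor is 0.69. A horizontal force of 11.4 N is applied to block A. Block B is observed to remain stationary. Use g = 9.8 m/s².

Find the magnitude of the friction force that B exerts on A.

f ≈ 11.4 N

The normal force B exerts on A is simply A's weight, N₁ = 34.3 N.
So the A–B interface can sustain at most μ_s N₁ = 19.89 N of static friction.
Since P = 11.4 N ≤ 19.89 N, A does not slip on B; friction on A equals P = 11.4 N.
By Newton's third law B feels 11.4 N forward from A. With B stationary, the floor's static friction on B balances it: f₂ = 11.4 N (well within μ_s(m_A+m_B)g = 361.8 N).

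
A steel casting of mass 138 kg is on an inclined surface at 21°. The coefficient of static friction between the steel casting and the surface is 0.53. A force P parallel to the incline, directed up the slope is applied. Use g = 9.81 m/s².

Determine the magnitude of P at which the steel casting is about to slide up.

P ≈ 1150 N

At impending motion up the slope, friction acts down-slope at its limit: f = μ_s N.
P is parallel to the surface, so N = m g cos θ = 1260 N.
Along the incline: P = m g sin θ + μ_s N = 485 + 0.53×1260 = 1150 N.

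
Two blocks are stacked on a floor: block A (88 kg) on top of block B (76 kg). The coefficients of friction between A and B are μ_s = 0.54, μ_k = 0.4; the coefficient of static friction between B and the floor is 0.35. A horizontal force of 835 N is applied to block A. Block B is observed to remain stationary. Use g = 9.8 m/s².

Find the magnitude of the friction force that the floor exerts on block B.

Between the blocks, N₁ = m_A g = 862.4 N.
So the A–B interface can sustain at most μ_s N₁ = 465.7 N of static friction.
P = 835 N exceeds that limit, so A slips over B and the interface friction becomes kinetic: f₁ = μ_k N₁ = 0.4×862.4 = 345 N.
By Newton's third law B feels 345 N forward from A. With B stationary, the floor's static friction on B balances it: f₂ = 345 N (well within μ_s(m_A+m_B)g = 562.5 N).

f ≈ 345 N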